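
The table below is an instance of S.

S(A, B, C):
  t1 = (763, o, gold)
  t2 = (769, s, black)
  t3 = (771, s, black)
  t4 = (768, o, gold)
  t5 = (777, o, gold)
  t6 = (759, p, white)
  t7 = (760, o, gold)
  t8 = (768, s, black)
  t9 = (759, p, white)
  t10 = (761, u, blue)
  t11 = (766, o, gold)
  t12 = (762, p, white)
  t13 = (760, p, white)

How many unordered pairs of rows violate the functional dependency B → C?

B=o: all 5 rows agree on C — 0 pairs.
B=s: all 3 rows agree on C — 0 pairs.
B=p: all 4 rows agree on C — 0 pairs.

0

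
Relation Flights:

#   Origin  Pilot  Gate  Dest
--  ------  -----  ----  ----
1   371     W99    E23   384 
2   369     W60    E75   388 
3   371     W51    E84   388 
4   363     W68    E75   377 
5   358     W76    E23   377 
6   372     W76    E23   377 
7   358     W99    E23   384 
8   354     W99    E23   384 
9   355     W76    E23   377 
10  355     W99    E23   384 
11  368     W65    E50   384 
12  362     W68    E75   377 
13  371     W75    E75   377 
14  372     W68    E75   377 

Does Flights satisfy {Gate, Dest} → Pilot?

No

(Gate=E23, Dest=384): rows 1, 7, 8, 10 → Pilot = W99, W99, W99, W99 ✓
(Gate=E75, Dest=388): row 2 → Pilot = W60 ✓
(Gate=E84, Dest=388): row 3 → Pilot = W51 ✓
(Gate=E75, Dest=377): rows 4, 12, 13, 14 → Pilot takes values {W68, W75} — violation
(Gate=E23, Dest=377): rows 5, 6, 9 → Pilot = W76, W76, W76 ✓
(Gate=E50, Dest=384): row 11 → Pilot = W65 ✓
Two rows agree on {Gate, Dest} but differ on Pilot, so {Gate, Dest} → Pilot does not hold.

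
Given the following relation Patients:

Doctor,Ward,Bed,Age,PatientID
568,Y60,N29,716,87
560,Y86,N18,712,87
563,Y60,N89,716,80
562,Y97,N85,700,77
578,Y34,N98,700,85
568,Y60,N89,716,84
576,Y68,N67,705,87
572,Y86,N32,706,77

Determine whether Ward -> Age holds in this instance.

Ward=Y60: 3 rows → Age = 716, 716, 716 ✓
Ward=Y86: 2 rows → Age takes values {712, 706} — violation
Ward=Y97: 1 row → Age = 700 ✓
Ward=Y34: 1 row → Age = 700 ✓
Ward=Y68: 1 row → Age = 705 ✓
Two rows agree on Ward but differ on Age, so Ward -> Age does not hold.

No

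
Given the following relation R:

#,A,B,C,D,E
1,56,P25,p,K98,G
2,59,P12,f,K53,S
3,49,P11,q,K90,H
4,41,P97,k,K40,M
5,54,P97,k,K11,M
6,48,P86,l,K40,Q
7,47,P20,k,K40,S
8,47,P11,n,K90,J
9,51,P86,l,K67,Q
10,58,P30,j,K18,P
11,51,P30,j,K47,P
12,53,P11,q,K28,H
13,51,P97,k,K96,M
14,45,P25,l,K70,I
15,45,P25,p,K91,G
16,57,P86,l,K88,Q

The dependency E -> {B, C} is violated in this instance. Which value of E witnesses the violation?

S

E=G: rows 1, 15 → {B,C} = (P25, p), (P25, p) ✓
E=S: rows 2, 7 → {B,C} takes values {(P12, f), (P20, k)} — violation
E=H: rows 3, 12 → {B,C} = (P11, q), (P11, q) ✓
E=M: rows 4, 5, 13 → {B,C} = (P97, k), (P97, k), (P97, k) ✓
E=Q: rows 6, 9, 16 → {B,C} = (P86, l), (P86, l), (P86, l) ✓
E=J: row 8 → {B,C} = (P11, n) ✓
E=P: rows 10, 11 → {B,C} = (P30, j), (P30, j) ✓
E=I: row 14 → {B,C} = (P25, l) ✓
The only E value with inconsistent RHS is E=S.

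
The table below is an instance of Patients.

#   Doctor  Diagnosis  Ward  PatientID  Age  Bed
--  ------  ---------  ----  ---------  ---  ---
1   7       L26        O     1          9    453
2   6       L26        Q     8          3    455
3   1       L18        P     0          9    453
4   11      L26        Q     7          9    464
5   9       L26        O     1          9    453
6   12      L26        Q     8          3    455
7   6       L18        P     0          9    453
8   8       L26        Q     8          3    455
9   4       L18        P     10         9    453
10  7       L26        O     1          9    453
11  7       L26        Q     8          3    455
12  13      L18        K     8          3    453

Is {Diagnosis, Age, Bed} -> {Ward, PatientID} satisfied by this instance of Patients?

(Diagnosis=L26, Age=9, Bed=453): rows 1, 5, 10 → {Ward,PatientID} = (O, 1), (O, 1), (O, 1) ✓
(Diagnosis=L26, Age=3, Bed=455): rows 2, 6, 8, 11 → {Ward,PatientID} = (Q, 8), (Q, 8), (Q, 8), (Q, 8) ✓
(Diagnosis=L18, Age=9, Bed=453): rows 3, 7, 9 → {Ward,PatientID} takes values {(P, 0), (P, 10)} — violation
(Diagnosis=L26, Age=9, Bed=464): row 4 → {Ward,PatientID} = (Q, 7) ✓
(Diagnosis=L18, Age=3, Bed=453): row 12 → {Ward,PatientID} = (K, 8) ✓
Two rows agree on {Diagnosis, Age, Bed} but differ on {Ward, PatientID}, so {Diagnosis, Age, Bed} -> {Ward, PatientID} does not hold.

No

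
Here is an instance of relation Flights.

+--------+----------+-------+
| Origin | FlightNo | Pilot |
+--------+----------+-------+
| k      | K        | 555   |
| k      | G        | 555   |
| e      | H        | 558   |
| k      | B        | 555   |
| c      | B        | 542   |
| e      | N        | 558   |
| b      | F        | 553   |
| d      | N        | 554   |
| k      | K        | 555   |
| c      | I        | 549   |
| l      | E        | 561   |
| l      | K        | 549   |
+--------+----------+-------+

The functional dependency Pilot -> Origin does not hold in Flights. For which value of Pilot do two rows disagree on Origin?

Pilot=555: 4 rows → Origin = k, k, k, k ✓
Pilot=558: 2 rows → Origin = e, e ✓
Pilot=542: 1 row → Origin = c ✓
Pilot=553: 1 row → Origin = b ✓
Pilot=554: 1 row → Origin = d ✓
Pilot=549: 2 rows → Origin takes values {c, l} — violation
Pilot=561: 1 row → Origin = l ✓
The only Pilot value with inconsistent Origin is Pilot=549.

549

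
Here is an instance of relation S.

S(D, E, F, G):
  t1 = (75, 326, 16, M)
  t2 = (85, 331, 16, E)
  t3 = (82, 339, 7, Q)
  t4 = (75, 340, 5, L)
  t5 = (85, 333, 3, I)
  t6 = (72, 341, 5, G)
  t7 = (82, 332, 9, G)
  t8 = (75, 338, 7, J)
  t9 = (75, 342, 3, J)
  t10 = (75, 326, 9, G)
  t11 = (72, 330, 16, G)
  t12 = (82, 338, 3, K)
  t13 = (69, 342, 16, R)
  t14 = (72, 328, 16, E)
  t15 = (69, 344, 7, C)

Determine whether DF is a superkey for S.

No

Rows 11 and 14 have the same DF value (D=72, F=16) but are distinct tuples, so DF does not determine every attribute — not a superkey.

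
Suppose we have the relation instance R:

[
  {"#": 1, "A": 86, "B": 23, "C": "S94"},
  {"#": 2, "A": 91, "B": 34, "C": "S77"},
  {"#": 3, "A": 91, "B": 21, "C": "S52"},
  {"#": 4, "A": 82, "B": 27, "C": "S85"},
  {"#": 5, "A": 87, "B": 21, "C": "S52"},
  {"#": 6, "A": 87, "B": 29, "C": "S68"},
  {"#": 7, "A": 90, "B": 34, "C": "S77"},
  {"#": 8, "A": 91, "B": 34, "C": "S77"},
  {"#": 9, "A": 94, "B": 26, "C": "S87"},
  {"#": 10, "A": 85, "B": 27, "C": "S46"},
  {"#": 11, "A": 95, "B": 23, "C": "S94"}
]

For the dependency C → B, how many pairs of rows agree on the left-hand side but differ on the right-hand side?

0

C=S94: all 2 rows agree on B — 0 pairs.
C=S77: all 3 rows agree on B — 0 pairs.
C=S52: all 2 rows agree on B — 0 pairs.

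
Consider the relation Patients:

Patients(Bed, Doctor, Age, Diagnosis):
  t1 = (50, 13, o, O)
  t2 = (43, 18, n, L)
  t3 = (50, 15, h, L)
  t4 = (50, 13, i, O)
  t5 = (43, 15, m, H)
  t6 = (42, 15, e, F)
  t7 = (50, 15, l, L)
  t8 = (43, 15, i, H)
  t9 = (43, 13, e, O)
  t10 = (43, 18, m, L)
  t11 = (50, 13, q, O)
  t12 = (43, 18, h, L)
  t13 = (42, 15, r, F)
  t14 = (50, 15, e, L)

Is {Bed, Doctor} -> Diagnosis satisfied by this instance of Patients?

(Bed=50, Doctor=13): rows 1, 4, 11 → Diagnosis = O, O, O ✓
(Bed=43, Doctor=18): rows 2, 10, 12 → Diagnosis = L, L, L ✓
(Bed=50, Doctor=15): rows 3, 7, 14 → Diagnosis = L, L, L ✓
(Bed=43, Doctor=15): rows 5, 8 → Diagnosis = H, H ✓
(Bed=42, Doctor=15): rows 6, 13 → Diagnosis = F, F ✓
(Bed=43, Doctor=13): row 9 → Diagnosis = O ✓
Every {Bed, Doctor} value is associated with a single Diagnosis value, so {Bed, Doctor} -> Diagnosis holds.

Yes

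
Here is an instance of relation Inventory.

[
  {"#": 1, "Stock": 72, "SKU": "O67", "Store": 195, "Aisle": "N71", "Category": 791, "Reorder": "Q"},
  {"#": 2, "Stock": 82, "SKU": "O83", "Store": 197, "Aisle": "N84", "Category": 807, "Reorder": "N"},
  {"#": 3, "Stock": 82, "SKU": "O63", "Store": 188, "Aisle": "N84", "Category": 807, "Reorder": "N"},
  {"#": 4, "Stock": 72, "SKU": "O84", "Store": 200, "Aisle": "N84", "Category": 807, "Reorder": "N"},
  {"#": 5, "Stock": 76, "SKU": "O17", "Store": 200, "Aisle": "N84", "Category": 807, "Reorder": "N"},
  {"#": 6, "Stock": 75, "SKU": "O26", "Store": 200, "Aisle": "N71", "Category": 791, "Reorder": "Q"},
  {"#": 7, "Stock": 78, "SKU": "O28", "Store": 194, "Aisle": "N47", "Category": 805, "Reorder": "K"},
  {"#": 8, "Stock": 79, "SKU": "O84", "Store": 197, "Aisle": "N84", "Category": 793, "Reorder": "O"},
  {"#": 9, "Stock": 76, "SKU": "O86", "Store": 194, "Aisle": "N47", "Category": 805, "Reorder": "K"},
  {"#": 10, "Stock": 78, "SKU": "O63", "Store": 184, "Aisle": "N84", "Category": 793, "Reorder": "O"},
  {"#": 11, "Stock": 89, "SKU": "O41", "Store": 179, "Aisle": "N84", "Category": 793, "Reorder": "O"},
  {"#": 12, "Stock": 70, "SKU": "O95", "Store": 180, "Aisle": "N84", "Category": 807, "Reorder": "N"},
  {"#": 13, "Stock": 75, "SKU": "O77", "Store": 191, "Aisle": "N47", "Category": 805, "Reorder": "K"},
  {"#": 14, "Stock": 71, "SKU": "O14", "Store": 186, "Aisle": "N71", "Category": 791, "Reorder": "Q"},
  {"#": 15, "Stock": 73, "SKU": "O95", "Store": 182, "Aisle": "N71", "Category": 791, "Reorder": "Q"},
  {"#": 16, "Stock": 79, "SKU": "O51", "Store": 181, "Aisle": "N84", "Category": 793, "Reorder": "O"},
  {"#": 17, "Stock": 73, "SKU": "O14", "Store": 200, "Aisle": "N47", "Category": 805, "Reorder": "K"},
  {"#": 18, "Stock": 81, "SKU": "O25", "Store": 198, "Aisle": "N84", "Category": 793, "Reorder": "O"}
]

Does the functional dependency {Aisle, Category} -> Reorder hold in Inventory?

(Aisle=N71, Category=791): rows 1, 6, 14, 15 → Reorder = Q, Q, Q, Q ✓
(Aisle=N84, Category=807): rows 2, 3, 4, 5, 12 → Reorder = N, N, N, N, N ✓
(Aisle=N47, Category=805): rows 7, 9, 13, 17 → Reorder = K, K, K, K ✓
(Aisle=N84, Category=793): rows 8, 10, 11, 16, 18 → Reorder = O, O, O, O, O ✓
Every {Aisle, Category} value is associated with a single Reorder value, so {Aisle, Category} -> Reorder holds.

Yes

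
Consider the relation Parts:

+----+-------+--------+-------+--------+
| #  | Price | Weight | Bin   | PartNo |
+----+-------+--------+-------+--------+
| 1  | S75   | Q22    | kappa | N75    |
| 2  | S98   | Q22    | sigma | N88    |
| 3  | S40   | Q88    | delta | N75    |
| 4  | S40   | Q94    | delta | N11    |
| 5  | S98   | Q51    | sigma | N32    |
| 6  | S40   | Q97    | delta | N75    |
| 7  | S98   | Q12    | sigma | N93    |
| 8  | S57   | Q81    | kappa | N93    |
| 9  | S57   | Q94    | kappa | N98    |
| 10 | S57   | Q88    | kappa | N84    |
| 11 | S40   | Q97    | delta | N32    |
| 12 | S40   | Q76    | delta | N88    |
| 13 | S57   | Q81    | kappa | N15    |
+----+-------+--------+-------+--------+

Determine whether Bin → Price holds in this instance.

No

Bin=kappa: rows 1, 8, 9, 10, 13 → Price takes values {S75, S57} — violation
Bin=sigma: rows 2, 5, 7 → Price = S98, S98, S98 ✓
Bin=delta: rows 3, 4, 6, 11, 12 → Price = S40, S40, S40, S40, S40 ✓
Two rows agree on Bin but differ on Price, so Bin → Price does not hold.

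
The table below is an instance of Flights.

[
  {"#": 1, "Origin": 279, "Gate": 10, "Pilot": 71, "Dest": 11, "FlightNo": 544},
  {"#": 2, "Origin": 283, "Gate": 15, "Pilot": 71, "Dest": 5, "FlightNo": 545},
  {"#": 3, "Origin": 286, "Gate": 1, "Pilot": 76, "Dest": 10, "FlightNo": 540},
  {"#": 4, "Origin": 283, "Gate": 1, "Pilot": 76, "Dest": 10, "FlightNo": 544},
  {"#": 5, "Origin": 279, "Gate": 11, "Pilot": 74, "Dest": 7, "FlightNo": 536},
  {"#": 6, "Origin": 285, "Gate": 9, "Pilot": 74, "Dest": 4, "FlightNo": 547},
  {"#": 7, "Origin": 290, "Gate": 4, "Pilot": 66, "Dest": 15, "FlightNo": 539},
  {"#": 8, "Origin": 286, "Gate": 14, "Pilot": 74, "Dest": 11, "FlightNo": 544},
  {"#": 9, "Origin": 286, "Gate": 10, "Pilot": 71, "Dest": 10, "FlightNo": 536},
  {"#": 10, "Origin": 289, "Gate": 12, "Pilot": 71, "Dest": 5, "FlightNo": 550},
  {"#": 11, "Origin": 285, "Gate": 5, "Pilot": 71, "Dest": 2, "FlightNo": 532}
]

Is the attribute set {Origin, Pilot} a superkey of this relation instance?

All 11 rows have distinct {Origin, Pilot} values, so {Origin, Pilot} → (all attributes) holds and {Origin, Pilot} is a superkey.

Yes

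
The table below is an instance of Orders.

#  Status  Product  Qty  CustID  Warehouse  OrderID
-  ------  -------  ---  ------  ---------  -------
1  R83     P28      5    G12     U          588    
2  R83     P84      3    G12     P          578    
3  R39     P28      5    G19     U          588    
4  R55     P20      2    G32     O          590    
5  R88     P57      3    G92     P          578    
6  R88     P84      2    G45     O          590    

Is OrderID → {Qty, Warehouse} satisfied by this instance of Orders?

Yes

OrderID=588: rows 1, 3 → {Qty,Warehouse} = (5, U), (5, U) ✓
OrderID=578: rows 2, 5 → {Qty,Warehouse} = (3, P), (3, P) ✓
OrderID=590: rows 4, 6 → {Qty,Warehouse} = (2, O), (2, O) ✓
Every OrderID value is associated with a single {Qty, Warehouse} value, so OrderID → {Qty, Warehouse} holds.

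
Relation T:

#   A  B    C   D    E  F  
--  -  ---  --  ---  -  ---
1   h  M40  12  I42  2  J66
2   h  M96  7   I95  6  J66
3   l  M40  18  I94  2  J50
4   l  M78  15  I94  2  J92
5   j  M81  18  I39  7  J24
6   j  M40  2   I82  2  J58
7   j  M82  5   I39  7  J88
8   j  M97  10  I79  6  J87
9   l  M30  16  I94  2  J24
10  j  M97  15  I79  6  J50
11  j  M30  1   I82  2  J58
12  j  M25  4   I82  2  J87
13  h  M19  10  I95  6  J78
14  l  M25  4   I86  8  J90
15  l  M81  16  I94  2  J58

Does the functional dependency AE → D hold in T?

Yes

(A=h, E=2): row 1 → D = I42 ✓
(A=h, E=6): rows 2, 13 → D = I95, I95 ✓
(A=l, E=2): rows 3, 4, 9, 15 → D = I94, I94, I94, I94 ✓
(A=j, E=7): rows 5, 7 → D = I39, I39 ✓
(A=j, E=2): rows 6, 11, 12 → D = I82, I82, I82 ✓
(A=j, E=6): rows 8, 10 → D = I79, I79 ✓
(A=l, E=8): row 14 → D = I86 ✓
Every AE value is associated with a single D value, so AE → D holds.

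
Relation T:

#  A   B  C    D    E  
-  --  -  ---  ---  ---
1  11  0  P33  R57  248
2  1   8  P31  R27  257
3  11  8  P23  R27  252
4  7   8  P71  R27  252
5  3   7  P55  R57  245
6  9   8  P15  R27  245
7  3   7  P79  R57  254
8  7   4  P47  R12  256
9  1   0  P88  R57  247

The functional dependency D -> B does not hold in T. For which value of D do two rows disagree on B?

R57

D=R57: rows 1, 5, 7, 9 → B takes values {0, 7} — violation
D=R27: rows 2, 3, 4, 6 → B = 8, 8, 8, 8 ✓
D=R12: row 8 → B = 4 ✓
The only D value with inconsistent B is D=R57.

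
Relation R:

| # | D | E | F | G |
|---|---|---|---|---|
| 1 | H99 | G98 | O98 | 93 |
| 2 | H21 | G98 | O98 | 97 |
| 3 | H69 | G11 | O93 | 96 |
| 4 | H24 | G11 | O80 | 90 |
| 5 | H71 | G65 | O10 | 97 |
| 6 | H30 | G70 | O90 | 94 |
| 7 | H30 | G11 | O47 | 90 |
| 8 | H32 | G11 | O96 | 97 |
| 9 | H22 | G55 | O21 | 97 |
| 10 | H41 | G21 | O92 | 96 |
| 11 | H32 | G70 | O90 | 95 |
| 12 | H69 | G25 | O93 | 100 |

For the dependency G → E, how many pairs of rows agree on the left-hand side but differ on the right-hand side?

G=97: violating pairs (2,5), (2,8), (2,9), (5,8), (5,9), (8,9) — 6 pairs.
G=96: violating pairs (3,10) — 1 pair.
G=90: all 2 rows agree on E — 0 pairs.

7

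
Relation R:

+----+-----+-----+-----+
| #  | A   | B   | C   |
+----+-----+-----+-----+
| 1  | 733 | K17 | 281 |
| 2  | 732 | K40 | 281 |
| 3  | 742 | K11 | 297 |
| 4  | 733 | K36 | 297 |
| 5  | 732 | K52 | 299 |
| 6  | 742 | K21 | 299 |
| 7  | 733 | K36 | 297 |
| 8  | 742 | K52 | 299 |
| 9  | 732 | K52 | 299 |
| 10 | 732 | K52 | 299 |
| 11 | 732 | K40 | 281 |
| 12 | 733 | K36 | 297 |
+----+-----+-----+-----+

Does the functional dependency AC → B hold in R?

No

(A=733, C=281): row 1 → B = K17 ✓
(A=732, C=281): rows 2, 11 → B = K40, K40 ✓
(A=742, C=297): row 3 → B = K11 ✓
(A=733, C=297): rows 4, 7, 12 → B = K36, K36, K36 ✓
(A=732, C=299): rows 5, 9, 10 → B = K52, K52, K52 ✓
(A=742, C=299): rows 6, 8 → B takes values {K21, K52} — violation
Two rows agree on AC but differ on B, so AC → B does not hold.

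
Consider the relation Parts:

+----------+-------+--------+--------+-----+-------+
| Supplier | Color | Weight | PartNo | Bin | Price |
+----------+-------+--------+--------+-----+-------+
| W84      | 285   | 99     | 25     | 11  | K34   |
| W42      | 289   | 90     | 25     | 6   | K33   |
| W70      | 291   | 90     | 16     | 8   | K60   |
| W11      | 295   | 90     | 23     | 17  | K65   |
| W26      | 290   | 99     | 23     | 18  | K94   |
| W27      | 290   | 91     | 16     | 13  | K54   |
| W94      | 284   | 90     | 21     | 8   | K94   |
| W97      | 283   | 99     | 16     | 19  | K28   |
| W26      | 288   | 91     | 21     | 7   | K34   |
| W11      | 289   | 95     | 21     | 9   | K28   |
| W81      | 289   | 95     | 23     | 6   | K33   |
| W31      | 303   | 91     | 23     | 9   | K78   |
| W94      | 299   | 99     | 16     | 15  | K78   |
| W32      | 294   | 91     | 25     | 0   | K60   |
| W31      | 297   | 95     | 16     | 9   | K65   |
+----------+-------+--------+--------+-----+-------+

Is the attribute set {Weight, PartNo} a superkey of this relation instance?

No

Two distinct rows share (Weight=99, PartNo=16), so {Weight, PartNo} does not determine every attribute — not a superkey.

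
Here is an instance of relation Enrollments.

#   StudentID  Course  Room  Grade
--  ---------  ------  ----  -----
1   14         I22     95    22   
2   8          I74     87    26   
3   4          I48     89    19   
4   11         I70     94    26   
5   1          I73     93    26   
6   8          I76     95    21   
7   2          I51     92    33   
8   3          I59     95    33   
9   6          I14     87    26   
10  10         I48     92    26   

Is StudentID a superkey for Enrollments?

Rows 2 and 6 have the same StudentID value StudentID=8 but are distinct tuples, so StudentID does not determine every attribute — not a superkey.

No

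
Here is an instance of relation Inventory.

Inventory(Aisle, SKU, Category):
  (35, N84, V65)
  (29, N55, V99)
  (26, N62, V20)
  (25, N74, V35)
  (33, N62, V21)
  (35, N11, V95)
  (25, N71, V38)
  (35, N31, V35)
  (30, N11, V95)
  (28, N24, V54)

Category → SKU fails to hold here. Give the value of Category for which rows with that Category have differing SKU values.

V35

Category=V65: 1 row → SKU = N84 ✓
Category=V99: 1 row → SKU = N55 ✓
Category=V20: 1 row → SKU = N62 ✓
Category=V35: 2 rows → SKU takes values {N74, N31} — violation
Category=V21: 1 row → SKU = N62 ✓
Category=V95: 2 rows → SKU = N11, N11 ✓
Category=V38: 1 row → SKU = N71 ✓
Category=V54: 1 row → SKU = N24 ✓
The only Category value with inconsistent SKU is Category=V35.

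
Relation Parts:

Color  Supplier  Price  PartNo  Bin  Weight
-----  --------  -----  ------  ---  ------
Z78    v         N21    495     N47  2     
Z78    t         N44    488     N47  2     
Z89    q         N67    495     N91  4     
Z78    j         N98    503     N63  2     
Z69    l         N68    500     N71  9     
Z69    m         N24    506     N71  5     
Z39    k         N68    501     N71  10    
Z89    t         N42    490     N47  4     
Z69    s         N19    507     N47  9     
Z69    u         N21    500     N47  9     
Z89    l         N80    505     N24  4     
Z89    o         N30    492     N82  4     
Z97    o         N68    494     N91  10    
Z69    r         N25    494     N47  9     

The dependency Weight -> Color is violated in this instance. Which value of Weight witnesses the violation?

Weight=2: 3 rows → Color = Z78, Z78, Z78 ✓
Weight=4: 4 rows → Color = Z89, Z89, Z89, Z89 ✓
Weight=9: 4 rows → Color = Z69, Z69, Z69, Z69 ✓
Weight=5: 1 row → Color = Z69 ✓
Weight=10: 2 rows → Color takes values {Z39, Z97} — violation
The only Weight value with inconsistent Color is Weight=10.

10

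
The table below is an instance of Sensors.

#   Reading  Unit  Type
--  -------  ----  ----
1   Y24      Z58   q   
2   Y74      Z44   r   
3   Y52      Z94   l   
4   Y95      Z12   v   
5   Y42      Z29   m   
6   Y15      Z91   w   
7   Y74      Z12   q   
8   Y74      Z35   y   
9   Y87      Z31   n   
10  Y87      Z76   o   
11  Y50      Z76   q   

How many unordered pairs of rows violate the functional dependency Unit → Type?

2

Unit=Z12: violating pairs (4,7) — 1 pair.
Unit=Z76: violating pairs (10,11) — 1 pair.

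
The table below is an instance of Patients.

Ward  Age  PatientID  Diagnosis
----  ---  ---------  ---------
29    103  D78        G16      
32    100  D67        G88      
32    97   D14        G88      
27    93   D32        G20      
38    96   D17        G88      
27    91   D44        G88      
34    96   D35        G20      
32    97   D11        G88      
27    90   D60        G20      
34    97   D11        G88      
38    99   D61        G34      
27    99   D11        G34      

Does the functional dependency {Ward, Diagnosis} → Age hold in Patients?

No

(Ward=29, Diagnosis=G16): 1 row → Age = 103 ✓
(Ward=32, Diagnosis=G88): 3 rows → Age takes values {100, 97} — violation
(Ward=27, Diagnosis=G20): 2 rows → Age takes values {93, 90} — violation
(Ward=38, Diagnosis=G88): 1 row → Age = 96 ✓
(Ward=27, Diagnosis=G88): 1 row → Age = 91 ✓
(Ward=34, Diagnosis=G20): 1 row → Age = 96 ✓
(Ward=34, Diagnosis=G88): 1 row → Age = 97 ✓
(Ward=38, Diagnosis=G34): 1 row → Age = 99 ✓
(Ward=27, Diagnosis=G34): 1 row → Age = 99 ✓
Two rows agree on {Ward, Diagnosis} but differ on Age, so {Ward, Diagnosis} → Age does not hold.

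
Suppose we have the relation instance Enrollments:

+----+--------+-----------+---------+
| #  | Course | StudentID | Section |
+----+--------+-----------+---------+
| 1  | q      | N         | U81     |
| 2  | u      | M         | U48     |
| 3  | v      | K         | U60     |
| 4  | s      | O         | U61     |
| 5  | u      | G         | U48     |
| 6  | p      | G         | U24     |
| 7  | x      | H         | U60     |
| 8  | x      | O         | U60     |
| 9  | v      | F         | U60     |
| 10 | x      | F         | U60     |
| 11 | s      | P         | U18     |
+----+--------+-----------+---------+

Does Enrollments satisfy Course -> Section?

Course=q: row 1 → Section = U81 ✓
Course=u: rows 2, 5 → Section = U48, U48 ✓
Course=v: rows 3, 9 → Section = U60, U60 ✓
Course=s: rows 4, 11 → Section takes values {U61, U18} — violation
Course=p: row 6 → Section = U24 ✓
Course=x: rows 7, 8, 10 → Section = U60, U60, U60 ✓
Two rows agree on Course but differ on Section, so Course -> Section does not hold.

No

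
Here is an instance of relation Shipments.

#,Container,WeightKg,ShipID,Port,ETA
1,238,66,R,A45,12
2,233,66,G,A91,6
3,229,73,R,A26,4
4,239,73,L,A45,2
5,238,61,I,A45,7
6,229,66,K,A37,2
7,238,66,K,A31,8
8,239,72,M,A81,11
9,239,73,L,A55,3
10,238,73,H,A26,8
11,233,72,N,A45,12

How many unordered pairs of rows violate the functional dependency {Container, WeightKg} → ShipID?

(Container=238, WeightKg=66): violating pairs (1,7) — 1 pair.
(Container=239, WeightKg=73): all 2 rows agree on ShipID — 0 pairs.

1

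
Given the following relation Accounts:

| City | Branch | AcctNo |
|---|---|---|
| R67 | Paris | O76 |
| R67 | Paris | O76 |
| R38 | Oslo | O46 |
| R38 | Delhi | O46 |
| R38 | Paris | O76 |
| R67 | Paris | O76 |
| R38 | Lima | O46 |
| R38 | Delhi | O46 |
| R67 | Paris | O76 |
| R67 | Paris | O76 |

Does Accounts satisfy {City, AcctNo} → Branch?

(City=R67, AcctNo=O76): 5 rows → Branch = Paris, Paris, Paris, Paris, Paris ✓
(City=R38, AcctNo=O46): 4 rows → Branch takes values {Oslo, Delhi, Lima} — violation
(City=R38, AcctNo=O76): 1 row → Branch = Paris ✓
Two rows agree on {City, AcctNo} but differ on Branch, so {City, AcctNo} → Branch does not hold.

No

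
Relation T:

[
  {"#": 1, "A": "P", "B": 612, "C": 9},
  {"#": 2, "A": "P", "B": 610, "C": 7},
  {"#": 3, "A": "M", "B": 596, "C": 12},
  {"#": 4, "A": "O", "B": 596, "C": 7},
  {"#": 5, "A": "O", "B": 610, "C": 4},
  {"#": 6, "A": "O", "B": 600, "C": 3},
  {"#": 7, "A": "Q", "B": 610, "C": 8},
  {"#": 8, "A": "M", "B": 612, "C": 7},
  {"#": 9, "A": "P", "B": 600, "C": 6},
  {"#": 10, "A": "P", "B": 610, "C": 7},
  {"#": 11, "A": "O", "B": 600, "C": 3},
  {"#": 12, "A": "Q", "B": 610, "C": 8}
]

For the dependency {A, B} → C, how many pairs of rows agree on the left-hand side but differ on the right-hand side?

(A=P, B=610): all 2 rows agree on C — 0 pairs.
(A=O, B=600): all 2 rows agree on C — 0 pairs.
(A=Q, B=610): all 2 rows agree on C — 0 pairs.

0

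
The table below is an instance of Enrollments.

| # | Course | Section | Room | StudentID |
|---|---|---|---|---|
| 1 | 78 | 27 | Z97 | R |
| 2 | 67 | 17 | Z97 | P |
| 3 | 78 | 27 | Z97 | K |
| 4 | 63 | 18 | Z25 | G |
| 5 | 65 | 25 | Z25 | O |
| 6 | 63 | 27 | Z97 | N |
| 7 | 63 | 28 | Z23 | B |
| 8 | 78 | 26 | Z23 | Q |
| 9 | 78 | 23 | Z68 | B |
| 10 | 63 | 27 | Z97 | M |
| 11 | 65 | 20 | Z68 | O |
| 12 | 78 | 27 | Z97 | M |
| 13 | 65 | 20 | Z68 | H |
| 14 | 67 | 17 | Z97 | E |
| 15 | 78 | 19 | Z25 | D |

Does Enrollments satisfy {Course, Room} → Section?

(Course=78, Room=Z97): rows 1, 3, 12 → Section = 27, 27, 27 ✓
(Course=67, Room=Z97): rows 2, 14 → Section = 17, 17 ✓
(Course=63, Room=Z25): row 4 → Section = 18 ✓
(Course=65, Room=Z25): row 5 → Section = 25 ✓
(Course=63, Room=Z97): rows 6, 10 → Section = 27, 27 ✓
(Course=63, Room=Z23): row 7 → Section = 28 ✓
(Course=78, Room=Z23): row 8 → Section = 26 ✓
(Course=78, Room=Z68): row 9 → Section = 23 ✓
(Course=65, Room=Z68): rows 11, 13 → Section = 20, 20 ✓
(Course=78, Room=Z25): row 15 → Section = 19 ✓
Every {Course, Room} value is associated with a single Section value, so {Course, Room} → Section holds.

Yes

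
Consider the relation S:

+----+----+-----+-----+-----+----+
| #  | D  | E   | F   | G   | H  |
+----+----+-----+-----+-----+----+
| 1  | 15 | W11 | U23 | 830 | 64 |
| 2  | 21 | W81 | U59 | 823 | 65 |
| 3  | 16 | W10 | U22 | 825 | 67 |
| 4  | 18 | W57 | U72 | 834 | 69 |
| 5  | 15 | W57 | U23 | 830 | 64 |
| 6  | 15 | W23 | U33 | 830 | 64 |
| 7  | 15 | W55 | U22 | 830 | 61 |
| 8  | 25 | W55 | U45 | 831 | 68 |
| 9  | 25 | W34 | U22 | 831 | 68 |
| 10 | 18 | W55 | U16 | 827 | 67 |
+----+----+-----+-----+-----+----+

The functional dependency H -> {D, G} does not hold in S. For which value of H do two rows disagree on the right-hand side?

H=64: rows 1, 5, 6 → {D,G} = (15, 830), (15, 830), (15, 830) ✓
H=65: row 2 → {D,G} = (21, 823) ✓
H=67: rows 3, 10 → {D,G} takes values {(16, 825), (18, 827)} — violation
H=69: row 4 → {D,G} = (18, 834) ✓
H=61: row 7 → {D,G} = (15, 830) ✓
H=68: rows 8, 9 → {D,G} = (25, 831), (25, 831) ✓
The only H value with inconsistent RHS is H=67.

67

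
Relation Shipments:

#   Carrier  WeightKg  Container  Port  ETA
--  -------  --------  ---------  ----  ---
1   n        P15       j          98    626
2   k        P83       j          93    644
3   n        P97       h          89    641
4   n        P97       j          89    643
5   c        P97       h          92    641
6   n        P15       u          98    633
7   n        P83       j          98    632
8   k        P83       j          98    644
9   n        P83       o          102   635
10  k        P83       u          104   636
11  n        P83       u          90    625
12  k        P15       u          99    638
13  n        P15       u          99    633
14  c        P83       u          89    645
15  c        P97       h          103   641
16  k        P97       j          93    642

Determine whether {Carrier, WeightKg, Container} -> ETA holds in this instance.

Yes

(Carrier=n, WeightKg=P15, Container=j): row 1 → ETA = 626 ✓
(Carrier=k, WeightKg=P83, Container=j): rows 2, 8 → ETA = 644, 644 ✓
(Carrier=n, WeightKg=P97, Container=h): row 3 → ETA = 641 ✓
(Carrier=n, WeightKg=P97, Container=j): row 4 → ETA = 643 ✓
(Carrier=c, WeightKg=P97, Container=h): rows 5, 15 → ETA = 641, 641 ✓
(Carrier=n, WeightKg=P15, Container=u): rows 6, 13 → ETA = 633, 633 ✓
(Carrier=n, WeightKg=P83, Container=j): row 7 → ETA = 632 ✓
(Carrier=n, WeightKg=P83, Container=o): row 9 → ETA = 635 ✓
(Carrier=k, WeightKg=P83, Container=u): row 10 → ETA = 636 ✓
(Carrier=n, WeightKg=P83, Container=u): row 11 → ETA = 625 ✓
(Carrier=k, WeightKg=P15, Container=u): row 12 → ETA = 638 ✓
(Carrier=c, WeightKg=P83, Container=u): row 14 → ETA = 645 ✓
(Carrier=k, WeightKg=P97, Container=j): row 16 → ETA = 642 ✓
Every {Carrier, WeightKg, Container} value is associated with a single ETA value, so {Carrier, WeightKg, Container} -> ETA holds.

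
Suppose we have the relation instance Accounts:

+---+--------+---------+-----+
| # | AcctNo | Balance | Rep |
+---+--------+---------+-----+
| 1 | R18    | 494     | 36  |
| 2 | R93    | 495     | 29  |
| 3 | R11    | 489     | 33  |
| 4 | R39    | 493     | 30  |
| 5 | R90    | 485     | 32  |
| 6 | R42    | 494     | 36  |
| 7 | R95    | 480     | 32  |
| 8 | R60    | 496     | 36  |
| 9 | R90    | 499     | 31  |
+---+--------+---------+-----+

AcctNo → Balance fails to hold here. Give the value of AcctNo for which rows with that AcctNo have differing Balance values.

R90

AcctNo=R18: row 1 → Balance = 494 ✓
AcctNo=R93: row 2 → Balance = 495 ✓
AcctNo=R11: row 3 → Balance = 489 ✓
AcctNo=R39: row 4 → Balance = 493 ✓
AcctNo=R90: rows 5, 9 → Balance takes values {485, 499} — violation
AcctNo=R42: row 6 → Balance = 494 ✓
AcctNo=R95: row 7 → Balance = 480 ✓
AcctNo=R60: row 8 → Balance = 496 ✓
The only AcctNo value with inconsistent Balance is AcctNo=R90.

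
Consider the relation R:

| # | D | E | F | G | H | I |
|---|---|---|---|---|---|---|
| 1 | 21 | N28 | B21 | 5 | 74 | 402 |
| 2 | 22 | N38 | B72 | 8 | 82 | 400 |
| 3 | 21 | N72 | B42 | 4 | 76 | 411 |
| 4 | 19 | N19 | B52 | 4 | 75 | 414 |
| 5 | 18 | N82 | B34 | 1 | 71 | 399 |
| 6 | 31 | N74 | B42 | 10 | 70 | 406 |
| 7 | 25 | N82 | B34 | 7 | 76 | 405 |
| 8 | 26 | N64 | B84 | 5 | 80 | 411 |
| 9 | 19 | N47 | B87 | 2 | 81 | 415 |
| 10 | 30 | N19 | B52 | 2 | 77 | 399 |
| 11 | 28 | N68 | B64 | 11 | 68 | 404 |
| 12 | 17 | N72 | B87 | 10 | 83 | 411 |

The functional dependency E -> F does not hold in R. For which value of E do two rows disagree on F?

N72

E=N28: row 1 → F = B21 ✓
E=N38: row 2 → F = B72 ✓
E=N72: rows 3, 12 → F takes values {B42, B87} — violation
E=N19: rows 4, 10 → F = B52, B52 ✓
E=N82: rows 5, 7 → F = B34, B34 ✓
E=N74: row 6 → F = B42 ✓
E=N64: row 8 → F = B84 ✓
E=N47: row 9 → F = B87 ✓
E=N68: row 11 → F = B64 ✓
The only E value with inconsistent F is E=N72.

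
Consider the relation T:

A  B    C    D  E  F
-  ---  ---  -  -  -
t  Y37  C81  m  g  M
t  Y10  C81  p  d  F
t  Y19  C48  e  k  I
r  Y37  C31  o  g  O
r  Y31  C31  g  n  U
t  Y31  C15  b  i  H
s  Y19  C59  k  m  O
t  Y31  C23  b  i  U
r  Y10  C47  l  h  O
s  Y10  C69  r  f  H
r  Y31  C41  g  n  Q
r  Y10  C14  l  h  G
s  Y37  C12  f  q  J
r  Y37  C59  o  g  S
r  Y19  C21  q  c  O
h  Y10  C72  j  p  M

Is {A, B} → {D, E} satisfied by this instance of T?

(A=t, B=Y37): 1 row → {D,E} = (m, g) ✓
(A=t, B=Y10): 1 row → {D,E} = (p, d) ✓
(A=t, B=Y19): 1 row → {D,E} = (e, k) ✓
(A=r, B=Y37): 2 rows → {D,E} = (o, g), (o, g) ✓
(A=r, B=Y31): 2 rows → {D,E} = (g, n), (g, n) ✓
(A=t, B=Y31): 2 rows → {D,E} = (b, i), (b, i) ✓
(A=s, B=Y19): 1 row → {D,E} = (k, m) ✓
(A=r, B=Y10): 2 rows → {D,E} = (l, h), (l, h) ✓
(A=s, B=Y10): 1 row → {D,E} = (r, f) ✓
(A=s, B=Y37): 1 row → {D,E} = (f, q) ✓
(A=r, B=Y19): 1 row → {D,E} = (q, c) ✓
(A=h, B=Y10): 1 row → {D,E} = (j, p) ✓
Every {A, B} value is associated with a single {D, E} value, so {A, B} → {D, E} holds.

Yes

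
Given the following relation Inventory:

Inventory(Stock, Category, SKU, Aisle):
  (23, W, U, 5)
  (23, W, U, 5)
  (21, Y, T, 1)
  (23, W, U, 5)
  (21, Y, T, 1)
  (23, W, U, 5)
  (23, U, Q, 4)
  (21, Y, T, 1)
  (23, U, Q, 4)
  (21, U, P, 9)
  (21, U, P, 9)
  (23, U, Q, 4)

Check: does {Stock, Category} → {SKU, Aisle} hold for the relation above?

Yes

(Stock=23, Category=W): 4 rows → {SKU,Aisle} = (U, 5), (U, 5), (U, 5), (U, 5) ✓
(Stock=21, Category=Y): 3 rows → {SKU,Aisle} = (T, 1), (T, 1), (T, 1) ✓
(Stock=23, Category=U): 3 rows → {SKU,Aisle} = (Q, 4), (Q, 4), (Q, 4) ✓
(Stock=21, Category=U): 2 rows → {SKU,Aisle} = (P, 9), (P, 9) ✓
Every {Stock, Category} value is associated with a single {SKU, Aisle} value, so {Stock, Category} → {SKU, Aisle} holds.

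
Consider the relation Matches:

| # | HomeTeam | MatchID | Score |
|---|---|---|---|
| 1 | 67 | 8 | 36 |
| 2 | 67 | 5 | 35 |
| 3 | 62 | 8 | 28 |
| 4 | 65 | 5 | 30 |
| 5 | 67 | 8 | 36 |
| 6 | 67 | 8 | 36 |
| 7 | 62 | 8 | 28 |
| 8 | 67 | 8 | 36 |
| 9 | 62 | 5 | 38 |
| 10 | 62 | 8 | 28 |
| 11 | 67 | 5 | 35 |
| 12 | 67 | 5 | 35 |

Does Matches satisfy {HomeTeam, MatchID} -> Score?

Yes

(HomeTeam=67, MatchID=8): rows 1, 5, 6, 8 → Score = 36, 36, 36, 36 ✓
(HomeTeam=67, MatchID=5): rows 2, 11, 12 → Score = 35, 35, 35 ✓
(HomeTeam=62, MatchID=8): rows 3, 7, 10 → Score = 28, 28, 28 ✓
(HomeTeam=65, MatchID=5): row 4 → Score = 30 ✓
(HomeTeam=62, MatchID=5): row 9 → Score = 38 ✓
Every {HomeTeam, MatchID} value is associated with a single Score value, so {HomeTeam, MatchID} -> Score holds.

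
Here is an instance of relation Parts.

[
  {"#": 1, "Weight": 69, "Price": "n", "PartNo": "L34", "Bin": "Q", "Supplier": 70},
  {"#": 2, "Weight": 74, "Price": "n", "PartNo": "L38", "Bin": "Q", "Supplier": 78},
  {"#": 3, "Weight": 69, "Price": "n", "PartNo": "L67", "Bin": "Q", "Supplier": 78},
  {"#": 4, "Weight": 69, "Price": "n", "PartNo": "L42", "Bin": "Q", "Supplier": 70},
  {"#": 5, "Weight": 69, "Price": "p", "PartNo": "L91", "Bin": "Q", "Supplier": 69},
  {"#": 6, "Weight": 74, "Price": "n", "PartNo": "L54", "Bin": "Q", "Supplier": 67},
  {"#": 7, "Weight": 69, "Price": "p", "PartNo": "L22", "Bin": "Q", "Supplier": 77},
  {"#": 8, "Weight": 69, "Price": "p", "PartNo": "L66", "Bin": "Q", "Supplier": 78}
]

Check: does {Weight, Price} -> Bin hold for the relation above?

Yes

(Weight=69, Price=n): rows 1, 3, 4 → Bin = Q, Q, Q ✓
(Weight=74, Price=n): rows 2, 6 → Bin = Q, Q ✓
(Weight=69, Price=p): rows 5, 7, 8 → Bin = Q, Q, Q ✓
Every {Weight, Price} value is associated with a single Bin value, so {Weight, Price} -> Bin holds.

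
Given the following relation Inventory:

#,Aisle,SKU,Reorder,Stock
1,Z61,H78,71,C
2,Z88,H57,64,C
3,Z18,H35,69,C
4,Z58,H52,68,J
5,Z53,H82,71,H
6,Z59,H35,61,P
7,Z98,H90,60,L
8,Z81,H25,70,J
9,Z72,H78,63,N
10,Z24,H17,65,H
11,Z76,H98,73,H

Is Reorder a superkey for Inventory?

No

Rows 1 and 5 have the same Reorder value Reorder=71 but are distinct tuples, so Reorder does not determine every attribute — not a superkey.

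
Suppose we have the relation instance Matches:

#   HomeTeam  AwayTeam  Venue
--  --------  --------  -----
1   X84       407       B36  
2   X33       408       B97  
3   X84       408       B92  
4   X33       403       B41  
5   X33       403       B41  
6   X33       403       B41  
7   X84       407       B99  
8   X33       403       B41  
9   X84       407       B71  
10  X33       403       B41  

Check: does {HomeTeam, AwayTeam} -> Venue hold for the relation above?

(HomeTeam=X84, AwayTeam=407): rows 1, 7, 9 → Venue takes values {B36, B99, B71} — violation
(HomeTeam=X33, AwayTeam=408): row 2 → Venue = B97 ✓
(HomeTeam=X84, AwayTeam=408): row 3 → Venue = B92 ✓
(HomeTeam=X33, AwayTeam=403): rows 4, 5, 6, 8, 10 → Venue = B41, B41, B41, B41, B41 ✓
Two rows agree on {HomeTeam, AwayTeam} but differ on Venue, so {HomeTeam, AwayTeam} -> Venue does not hold.

No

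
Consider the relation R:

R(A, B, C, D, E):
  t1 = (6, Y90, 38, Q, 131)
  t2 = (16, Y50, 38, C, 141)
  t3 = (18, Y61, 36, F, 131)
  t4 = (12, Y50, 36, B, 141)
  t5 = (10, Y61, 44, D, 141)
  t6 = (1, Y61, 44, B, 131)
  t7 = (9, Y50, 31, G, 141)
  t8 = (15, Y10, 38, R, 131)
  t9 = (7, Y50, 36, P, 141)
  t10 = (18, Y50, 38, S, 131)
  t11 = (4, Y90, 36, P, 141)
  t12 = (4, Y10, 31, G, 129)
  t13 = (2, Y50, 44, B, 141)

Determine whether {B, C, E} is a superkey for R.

Rows 4 and 9 have the same {B, C, E} value (B=Y50, C=36, E=141) but are distinct tuples, so {B, C, E} does not determine every attribute — not a superkey.

No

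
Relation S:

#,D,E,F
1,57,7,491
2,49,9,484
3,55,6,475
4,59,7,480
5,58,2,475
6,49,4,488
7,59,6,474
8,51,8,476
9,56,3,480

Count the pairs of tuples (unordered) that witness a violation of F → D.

2

F=475: violating pairs (3,5) — 1 pair.
F=480: violating pairs (4,9) — 1 pair.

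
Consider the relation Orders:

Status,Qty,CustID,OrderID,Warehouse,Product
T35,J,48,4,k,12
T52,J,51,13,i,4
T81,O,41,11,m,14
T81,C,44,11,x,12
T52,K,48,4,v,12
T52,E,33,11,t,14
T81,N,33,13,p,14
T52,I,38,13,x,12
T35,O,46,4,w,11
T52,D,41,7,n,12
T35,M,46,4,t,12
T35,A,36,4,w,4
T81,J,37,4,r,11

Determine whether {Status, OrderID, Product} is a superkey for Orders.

No

Two distinct rows share (Status=T35, OrderID=4, Product=12), so {Status, OrderID, Product} does not determine every attribute — not a superkey.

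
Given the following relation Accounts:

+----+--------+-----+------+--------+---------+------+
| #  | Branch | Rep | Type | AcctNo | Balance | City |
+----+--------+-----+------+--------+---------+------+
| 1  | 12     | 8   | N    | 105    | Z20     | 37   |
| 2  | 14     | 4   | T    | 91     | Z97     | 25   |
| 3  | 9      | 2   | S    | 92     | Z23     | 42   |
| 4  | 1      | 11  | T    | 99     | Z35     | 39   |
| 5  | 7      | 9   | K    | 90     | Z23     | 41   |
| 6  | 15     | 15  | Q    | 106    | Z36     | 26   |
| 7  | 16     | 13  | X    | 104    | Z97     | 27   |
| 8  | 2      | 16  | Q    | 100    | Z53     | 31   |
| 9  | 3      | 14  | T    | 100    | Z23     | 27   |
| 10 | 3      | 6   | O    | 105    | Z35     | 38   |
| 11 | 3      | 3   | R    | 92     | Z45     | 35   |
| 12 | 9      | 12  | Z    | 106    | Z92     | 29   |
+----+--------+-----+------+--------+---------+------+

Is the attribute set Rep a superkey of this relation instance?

All 12 rows have distinct Rep values, so Rep → (all attributes) holds and Rep is a superkey.

Yes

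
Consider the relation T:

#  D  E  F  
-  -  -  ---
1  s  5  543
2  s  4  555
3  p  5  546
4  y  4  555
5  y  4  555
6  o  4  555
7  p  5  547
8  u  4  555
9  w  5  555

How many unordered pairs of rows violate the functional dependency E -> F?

6

E=5: violating pairs (1,3), (1,7), (1,9), (3,7), (3,9), (7,9) — 6 pairs.
E=4: all 5 rows agree on F — 0 pairs.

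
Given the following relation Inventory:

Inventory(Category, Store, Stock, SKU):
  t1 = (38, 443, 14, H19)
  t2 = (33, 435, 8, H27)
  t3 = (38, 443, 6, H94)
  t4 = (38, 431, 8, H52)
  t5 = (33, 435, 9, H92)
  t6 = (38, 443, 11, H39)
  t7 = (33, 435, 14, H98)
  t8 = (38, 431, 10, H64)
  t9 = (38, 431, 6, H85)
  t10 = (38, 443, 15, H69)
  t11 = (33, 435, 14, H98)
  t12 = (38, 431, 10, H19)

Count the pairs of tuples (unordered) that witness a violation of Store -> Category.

0

Store=443: all 4 rows agree on Category — 0 pairs.
Store=435: all 4 rows agree on Category — 0 pairs.
Store=431: all 4 rows agree on Category — 0 pairs.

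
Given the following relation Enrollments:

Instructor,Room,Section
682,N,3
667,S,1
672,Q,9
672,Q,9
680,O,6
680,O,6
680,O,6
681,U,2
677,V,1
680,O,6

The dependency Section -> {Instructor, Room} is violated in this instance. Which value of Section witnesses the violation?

1

Section=3: 1 row → {Instructor,Room} = (682, N) ✓
Section=1: 2 rows → {Instructor,Room} takes values {(667, S), (677, V)} — violation
Section=9: 2 rows → {Instructor,Room} = (672, Q), (672, Q) ✓
Section=6: 4 rows → {Instructor,Room} = (680, O), (680, O), (680, O), (680, O) ✓
Section=2: 1 row → {Instructor,Room} = (681, U) ✓
The only Section value with inconsistent RHS is Section=1.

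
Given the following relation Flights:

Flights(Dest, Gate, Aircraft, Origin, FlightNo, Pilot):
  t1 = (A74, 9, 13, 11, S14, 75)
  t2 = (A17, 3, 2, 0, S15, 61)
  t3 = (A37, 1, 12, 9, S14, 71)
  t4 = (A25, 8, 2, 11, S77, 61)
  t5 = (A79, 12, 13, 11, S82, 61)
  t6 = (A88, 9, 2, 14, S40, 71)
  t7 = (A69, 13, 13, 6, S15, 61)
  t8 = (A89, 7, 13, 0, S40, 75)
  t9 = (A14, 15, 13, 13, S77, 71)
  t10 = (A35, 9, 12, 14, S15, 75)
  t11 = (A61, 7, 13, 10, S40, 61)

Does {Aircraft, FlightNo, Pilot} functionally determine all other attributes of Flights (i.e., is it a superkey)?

All 11 rows have distinct {Aircraft, FlightNo, Pilot} values, so {Aircraft, FlightNo, Pilot} → (all attributes) holds and {Aircraft, FlightNo, Pilot} is a superkey.

Yes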